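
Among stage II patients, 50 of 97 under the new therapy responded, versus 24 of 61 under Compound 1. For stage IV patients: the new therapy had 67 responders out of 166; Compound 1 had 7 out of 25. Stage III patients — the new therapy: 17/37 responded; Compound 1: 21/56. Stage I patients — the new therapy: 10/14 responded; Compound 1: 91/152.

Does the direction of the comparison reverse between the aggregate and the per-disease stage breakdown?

Yes

Stage II: the new therapy 50/97 = 51.5%, Compound 1 24/61 = 39.3% → the new therapy
Stage IV: the new therapy 67/166 = 40.4%, Compound 1 7/25 = 28.0% → the new therapy
Stage III: the new therapy 17/37 = 45.9%, Compound 1 21/56 = 37.5% → the new therapy
Stage I: the new therapy 10/14 = 71.4%, Compound 1 91/152 = 59.9% → the new therapy
Overall: the new therapy 144/314 = 45.9%, Compound 1 143/294 = 48.6% → Compound 1
The new therapy wins each disease group but Compound 1 wins overall — the comparison reverses. The new therapy's patients skew toward stage IV, which has a lower base rate.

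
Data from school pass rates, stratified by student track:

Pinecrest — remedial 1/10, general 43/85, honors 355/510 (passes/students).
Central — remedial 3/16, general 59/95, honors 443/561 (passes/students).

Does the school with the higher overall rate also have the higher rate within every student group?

Remedial: Pinecrest 1/10 = 10.0%, Central 3/16 = 18.8% → Central
General: Pinecrest 43/85 = 50.6%, Central 59/95 = 62.1% → Central
Honors: Pinecrest 355/510 = 69.6%, Central 443/561 = 79.0% → Central
Overall: Pinecrest 399/605 = 66.0%, Central 505/672 = 75.1% → Central
Central wins overall and in every student group — no reversal.

Yes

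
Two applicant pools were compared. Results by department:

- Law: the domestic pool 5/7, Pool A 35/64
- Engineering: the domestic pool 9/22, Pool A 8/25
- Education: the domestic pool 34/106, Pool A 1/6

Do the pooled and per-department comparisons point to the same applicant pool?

No

Law: the domestic pool 5/7 = 71.4%, Pool A 35/64 = 54.7% → the domestic pool
Engineering: the domestic pool 9/22 = 40.9%, Pool A 8/25 = 32.0% → the domestic pool
Education: the domestic pool 34/106 = 32.1%, Pool A 1/6 = 16.7% → the domestic pool
Overall: the domestic pool 48/135 = 35.6%, Pool A 44/95 = 46.3% → Pool A
The domestic pool wins each department group but Pool A wins overall — the comparison reverses. The domestic pool's applicants skew toward Education, which has a lower base rate.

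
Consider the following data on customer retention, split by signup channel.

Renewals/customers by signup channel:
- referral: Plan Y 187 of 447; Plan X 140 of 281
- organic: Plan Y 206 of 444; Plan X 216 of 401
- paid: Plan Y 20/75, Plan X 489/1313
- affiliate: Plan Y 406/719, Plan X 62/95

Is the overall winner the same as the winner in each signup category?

No

Referral: Plan Y 187/447 = 41.8%, Plan X 140/281 = 49.8% → Plan X
Organic: Plan Y 206/444 = 46.4%, Plan X 216/401 = 53.9% → Plan X
Paid: Plan Y 20/75 = 26.7%, Plan X 489/1313 = 37.2% → Plan X
Affiliate: Plan Y 406/719 = 56.5%, Plan X 62/95 = 65.3% → Plan X
Overall: Plan Y 819/1685 = 48.6%, Plan X 907/2090 = 43.4% → Plan Y
Plan X wins each signup group but Plan Y wins overall — the comparison reverses. Plan X's customers skew toward paid, which has a lower base rate.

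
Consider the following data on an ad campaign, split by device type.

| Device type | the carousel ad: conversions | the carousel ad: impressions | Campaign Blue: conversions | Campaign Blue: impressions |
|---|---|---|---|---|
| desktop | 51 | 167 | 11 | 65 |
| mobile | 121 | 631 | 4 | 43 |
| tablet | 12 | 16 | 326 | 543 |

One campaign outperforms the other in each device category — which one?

Desktop: the carousel ad 51/167 = 30.5%, Campaign Blue 11/65 = 16.9% → the carousel ad
Mobile: the carousel ad 121/631 = 19.2%, Campaign Blue 4/43 = 9.3% → the carousel ad
Tablet: the carousel ad 12/16 = 75.0%, Campaign Blue 326/543 = 60.0% → the carousel ad
The carousel ad has the higher rate in all 3 groups.

the carousel ad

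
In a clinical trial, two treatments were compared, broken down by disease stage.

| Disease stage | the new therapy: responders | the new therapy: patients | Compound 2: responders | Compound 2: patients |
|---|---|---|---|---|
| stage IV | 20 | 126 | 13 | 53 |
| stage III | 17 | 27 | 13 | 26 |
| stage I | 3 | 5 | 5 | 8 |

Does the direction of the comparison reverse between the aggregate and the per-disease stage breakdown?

No

Stage IV: the new therapy 20/126 = 15.9%, Compound 2 13/53 = 24.5% → Compound 2
Stage III: the new therapy 17/27 = 63.0%, Compound 2 13/26 = 50.0% → the new therapy
Stage I: the new therapy 3/5 = 60.0%, Compound 2 5/8 = 62.5% → Compound 2
Overall: the new therapy 40/158 = 25.3%, Compound 2 31/87 = 35.6% → Compound 2
Neither sweeps: the new therapy wins 1 of 3 groups, Compound 2 wins 2. Compound 2 wins overall but not every group — no Simpson reversal.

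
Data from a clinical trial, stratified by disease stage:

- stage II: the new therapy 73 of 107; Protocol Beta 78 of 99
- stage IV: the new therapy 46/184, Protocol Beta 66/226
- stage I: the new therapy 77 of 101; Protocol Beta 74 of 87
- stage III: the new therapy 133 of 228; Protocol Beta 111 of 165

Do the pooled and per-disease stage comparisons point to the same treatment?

Stage II: the new therapy 73/107 = 68.2%, Protocol Beta 78/99 = 78.8% → Protocol Beta
Stage IV: the new therapy 46/184 = 25.0%, Protocol Beta 66/226 = 29.2% → Protocol Beta
Stage I: the new therapy 77/101 = 76.2%, Protocol Beta 74/87 = 85.1% → Protocol Beta
Stage III: the new therapy 133/228 = 58.3%, Protocol Beta 111/165 = 67.3% → Protocol Beta
Overall: the new therapy 329/620 = 53.1%, Protocol Beta 329/577 = 57.0% → Protocol Beta
Protocol Beta wins overall and in every disease group — no reversal.

Yes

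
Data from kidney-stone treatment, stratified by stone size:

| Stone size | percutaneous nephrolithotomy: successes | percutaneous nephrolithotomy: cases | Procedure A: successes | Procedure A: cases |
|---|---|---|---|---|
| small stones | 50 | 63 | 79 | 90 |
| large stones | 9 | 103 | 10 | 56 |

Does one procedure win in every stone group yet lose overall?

No

Small stones: percutaneous nephrolithotomy 50/63 = 79.4%, Procedure A 79/90 = 87.8% → Procedure A
Large stones: percutaneous nephrolithotomy 9/103 = 8.7%, Procedure A 10/56 = 17.9% → Procedure A
Overall: percutaneous nephrolithotomy 59/166 = 35.5%, Procedure A 89/146 = 61.0% → Procedure A
Procedure A wins overall and in every stone group — no reversal.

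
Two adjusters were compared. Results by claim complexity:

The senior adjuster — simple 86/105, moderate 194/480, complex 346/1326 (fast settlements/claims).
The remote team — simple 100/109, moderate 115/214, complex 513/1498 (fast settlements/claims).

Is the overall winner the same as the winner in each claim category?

Simple: the senior adjuster 86/105 = 81.9%, the remote team 100/109 = 91.7% → the remote team
Moderate: the senior adjuster 194/480 = 40.4%, the remote team 115/214 = 53.7% → the remote team
Complex: the senior adjuster 346/1326 = 26.1%, the remote team 513/1498 = 34.2% → the remote team
Overall: the senior adjuster 626/1911 = 32.8%, the remote team 728/1821 = 40.0% → the remote team
The remote team wins overall and in every claim group — no reversal.

Yes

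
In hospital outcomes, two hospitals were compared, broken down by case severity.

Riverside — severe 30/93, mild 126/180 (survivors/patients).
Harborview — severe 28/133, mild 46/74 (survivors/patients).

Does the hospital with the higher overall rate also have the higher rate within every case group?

Severe: Riverside 30/93 = 32.3%, Harborview 28/133 = 21.1% → Riverside
Mild: Riverside 126/180 = 70.0%, Harborview 46/74 = 62.2% → Riverside
Overall: Riverside 156/273 = 57.1%, Harborview 74/207 = 35.7% → Riverside
Riverside wins overall and in every case group — no reversal.

Yes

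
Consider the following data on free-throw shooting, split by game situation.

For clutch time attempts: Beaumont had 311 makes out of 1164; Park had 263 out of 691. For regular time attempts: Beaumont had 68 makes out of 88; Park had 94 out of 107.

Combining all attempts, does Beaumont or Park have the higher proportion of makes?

Clutch time: Beaumont 311/1164 = 26.7%, Park 263/691 = 38.1% → Park
Regular time: Beaumont 68/88 = 77.3%, Park 94/107 = 87.9% → Park
Overall: Beaumont 379/1252 = 30.3%, Park 357/798 = 44.7% → Park

Park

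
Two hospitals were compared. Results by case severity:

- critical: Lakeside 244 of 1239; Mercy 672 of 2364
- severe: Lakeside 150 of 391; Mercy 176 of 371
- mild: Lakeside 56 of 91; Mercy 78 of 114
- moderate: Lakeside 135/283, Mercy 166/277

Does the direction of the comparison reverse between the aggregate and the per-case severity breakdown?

Critical: Lakeside 244/1239 = 19.7%, Mercy 672/2364 = 28.4% → Mercy
Severe: Lakeside 150/391 = 38.4%, Mercy 176/371 = 47.4% → Mercy
Mild: Lakeside 56/91 = 61.5%, Mercy 78/114 = 68.4% → Mercy
Moderate: Lakeside 135/283 = 47.7%, Mercy 166/277 = 59.9% → Mercy
Overall: Lakeside 585/2004 = 29.2%, Mercy 1092/3126 = 34.9% → Mercy
Mercy wins overall and in every case group — no reversal.

No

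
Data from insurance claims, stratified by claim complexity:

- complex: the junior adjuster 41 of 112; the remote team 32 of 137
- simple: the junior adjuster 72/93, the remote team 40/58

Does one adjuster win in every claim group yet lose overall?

Complex: the junior adjuster 41/112 = 36.6%, the remote team 32/137 = 23.4% → the junior adjuster
Simple: the junior adjuster 72/93 = 77.4%, the remote team 40/58 = 69.0% → the junior adjuster
Overall: the junior adjuster 113/205 = 55.1%, the remote team 72/195 = 36.9% → the junior adjuster
The junior adjuster wins overall and in every claim group — no reversal.

No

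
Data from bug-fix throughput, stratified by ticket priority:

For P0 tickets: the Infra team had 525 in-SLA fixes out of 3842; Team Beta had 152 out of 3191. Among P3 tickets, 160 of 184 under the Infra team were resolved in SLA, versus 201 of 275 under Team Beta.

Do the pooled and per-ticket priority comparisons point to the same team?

Yes

P0: the Infra team 525/3842 = 13.7%, Team Beta 152/3191 = 4.8% → the Infra team
P3: the Infra team 160/184 = 87.0%, Team Beta 201/275 = 73.1% → the Infra team
Overall: the Infra team 685/4026 = 17.0%, Team Beta 353/3466 = 10.2% → the Infra team
The Infra team wins overall and in every ticket group — no reversal.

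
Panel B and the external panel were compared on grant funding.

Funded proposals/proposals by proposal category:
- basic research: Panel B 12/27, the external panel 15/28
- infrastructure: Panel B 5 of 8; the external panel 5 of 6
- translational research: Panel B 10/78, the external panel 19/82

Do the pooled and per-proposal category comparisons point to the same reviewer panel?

Yes

Basic research: Panel B 12/27 = 44.4%, the external panel 15/28 = 53.6% → the external panel
Infrastructure: Panel B 5/8 = 62.5%, the external panel 5/6 = 83.3% → the external panel
Translational research: Panel B 10/78 = 12.8%, the external panel 19/82 = 23.2% → the external panel
Overall: Panel B 27/113 = 23.9%, the external panel 39/116 = 33.6% → the external panel
The external panel wins overall and in every proposal group — no reversal.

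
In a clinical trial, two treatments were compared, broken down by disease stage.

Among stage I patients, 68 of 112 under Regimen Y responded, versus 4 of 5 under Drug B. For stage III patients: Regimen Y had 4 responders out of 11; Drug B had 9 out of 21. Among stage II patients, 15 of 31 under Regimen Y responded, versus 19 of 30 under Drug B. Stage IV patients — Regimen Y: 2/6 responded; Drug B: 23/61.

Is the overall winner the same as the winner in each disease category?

Stage I: Regimen Y 68/112 = 60.7%, Drug B 4/5 = 80.0% → Drug B
Stage III: Regimen Y 4/11 = 36.4%, Drug B 9/21 = 42.9% → Drug B
Stage II: Regimen Y 15/31 = 48.4%, Drug B 19/30 = 63.3% → Drug B
Stage IV: Regimen Y 2/6 = 33.3%, Drug B 23/61 = 37.7% → Drug B
Overall: Regimen Y 89/160 = 55.6%, Drug B 55/117 = 47.0% → Regimen Y
Drug B wins each disease group but Regimen Y wins overall — the comparison reverses. Drug B's patients skew toward stage IV, which has a lower base rate.

No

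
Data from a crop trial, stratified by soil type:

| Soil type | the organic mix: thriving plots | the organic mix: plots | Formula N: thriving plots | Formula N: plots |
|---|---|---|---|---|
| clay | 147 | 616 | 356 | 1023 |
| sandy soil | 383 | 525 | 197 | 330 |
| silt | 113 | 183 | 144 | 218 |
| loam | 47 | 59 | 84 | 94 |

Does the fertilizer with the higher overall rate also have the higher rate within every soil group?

Clay: the organic mix 147/616 = 23.9%, Formula N 356/1023 = 34.8% → Formula N
Sandy soil: the organic mix 383/525 = 73.0%, Formula N 197/330 = 59.7% → the organic mix
Silt: the organic mix 113/183 = 61.7%, Formula N 144/218 = 66.1% → Formula N
Loam: the organic mix 47/59 = 79.7%, Formula N 84/94 = 89.4% → Formula N
Overall: the organic mix 690/1383 = 49.9%, Formula N 781/1665 = 46.9% → the organic mix
Neither sweeps: the organic mix wins 1 of 4 groups, Formula N wins 3. The organic mix wins overall but not every group — no Simpson reversal.

No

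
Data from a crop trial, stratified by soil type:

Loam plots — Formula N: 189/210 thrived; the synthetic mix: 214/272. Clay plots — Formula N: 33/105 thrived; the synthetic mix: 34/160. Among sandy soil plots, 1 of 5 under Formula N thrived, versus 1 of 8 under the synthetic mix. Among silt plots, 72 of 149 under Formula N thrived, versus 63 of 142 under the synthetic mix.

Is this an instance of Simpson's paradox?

No

Loam: Formula N 189/210 = 90.0%, the synthetic mix 214/272 = 78.7% → Formula N
Clay: Formula N 33/105 = 31.4%, the synthetic mix 34/160 = 21.2% → Formula N
Sandy soil: Formula N 1/5 = 20.0%, the synthetic mix 1/8 = 12.5% → Formula N
Silt: Formula N 72/149 = 48.3%, the synthetic mix 63/142 = 44.4% → Formula N
Overall: Formula N 295/469 = 62.9%, the synthetic mix 312/582 = 53.6% → Formula N
Formula N wins overall and in every soil group — no reversal.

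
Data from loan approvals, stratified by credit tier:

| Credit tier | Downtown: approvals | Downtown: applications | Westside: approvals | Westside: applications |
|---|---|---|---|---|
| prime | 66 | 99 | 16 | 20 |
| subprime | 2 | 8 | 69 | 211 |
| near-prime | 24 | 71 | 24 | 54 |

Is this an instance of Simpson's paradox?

Prime: Downtown 66/99 = 66.7%, Westside 16/20 = 80.0% → Westside
Subprime: Downtown 2/8 = 25.0%, Westside 69/211 = 32.7% → Westside
Near-prime: Downtown 24/71 = 33.8%, Westside 24/54 = 44.4% → Westside
Overall: Downtown 92/178 = 51.7%, Westside 109/285 = 38.2% → Downtown
Westside wins each credit group but Downtown wins overall — the comparison reverses. Westside's applications skew toward subprime, which has a lower base rate.

Yes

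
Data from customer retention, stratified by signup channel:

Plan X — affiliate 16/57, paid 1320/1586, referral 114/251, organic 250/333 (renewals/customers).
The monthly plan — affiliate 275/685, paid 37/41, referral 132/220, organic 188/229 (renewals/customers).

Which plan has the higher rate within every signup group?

Affiliate: Plan X 16/57 = 28.1%, the monthly plan 275/685 = 40.1% → the monthly plan
Paid: Plan X 1320/1586 = 83.2%, the monthly plan 37/41 = 90.2% → the monthly plan
Referral: Plan X 114/251 = 45.4%, the monthly plan 132/220 = 60.0% → the monthly plan
Organic: Plan X 250/333 = 75.1%, the monthly plan 188/229 = 82.1% → the monthly plan
The monthly plan has the higher rate in all 4 groups.

the monthly plan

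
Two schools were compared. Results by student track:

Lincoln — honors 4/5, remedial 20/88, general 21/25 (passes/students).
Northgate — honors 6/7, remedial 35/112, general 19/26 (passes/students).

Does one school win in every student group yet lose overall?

No

Honors: Lincoln 4/5 = 80.0%, Northgate 6/7 = 85.7% → Northgate
Remedial: Lincoln 20/88 = 22.7%, Northgate 35/112 = 31.2% → Northgate
General: Lincoln 21/25 = 84.0%, Northgate 19/26 = 73.1% → Lincoln
Overall: Lincoln 45/118 = 38.1%, Northgate 60/145 = 41.4% → Northgate
Neither sweeps: Lincoln wins 1 of 3 groups, Northgate wins 2. Northgate wins overall but not every group — no Simpson reversal.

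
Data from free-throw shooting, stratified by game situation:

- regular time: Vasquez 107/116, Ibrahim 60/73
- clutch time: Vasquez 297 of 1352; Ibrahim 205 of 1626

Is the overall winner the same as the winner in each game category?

Regular time: Vasquez 107/116 = 92.2%, Ibrahim 60/73 = 82.2% → Vasquez
Clutch time: Vasquez 297/1352 = 22.0%, Ibrahim 205/1626 = 12.6% → Vasquez
Overall: Vasquez 404/1468 = 27.5%, Ibrahim 265/1699 = 15.6% → Vasquez
Vasquez wins overall and in every game group — no reversal.

Yes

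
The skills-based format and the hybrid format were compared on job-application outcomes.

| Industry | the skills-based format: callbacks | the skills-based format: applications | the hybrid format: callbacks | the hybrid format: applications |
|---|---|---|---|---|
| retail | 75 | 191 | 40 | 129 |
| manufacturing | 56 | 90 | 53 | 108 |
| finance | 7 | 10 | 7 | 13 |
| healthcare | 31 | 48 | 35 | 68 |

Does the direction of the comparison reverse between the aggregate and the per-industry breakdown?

No

Retail: the skills-based format 75/191 = 39.3%, the hybrid format 40/129 = 31.0% → the skills-based format
Manufacturing: the skills-based format 56/90 = 62.2%, the hybrid format 53/108 = 49.1% → the skills-based format
Finance: the skills-based format 7/10 = 70.0%, the hybrid format 7/13 = 53.8% → the skills-based format
Healthcare: the skills-based format 31/48 = 64.6%, the hybrid format 35/68 = 51.5% → the skills-based format
Overall: the skills-based format 169/339 = 49.9%, the hybrid format 135/318 = 42.5% → the skills-based format
The skills-based format wins overall and in every industry group — no reversal.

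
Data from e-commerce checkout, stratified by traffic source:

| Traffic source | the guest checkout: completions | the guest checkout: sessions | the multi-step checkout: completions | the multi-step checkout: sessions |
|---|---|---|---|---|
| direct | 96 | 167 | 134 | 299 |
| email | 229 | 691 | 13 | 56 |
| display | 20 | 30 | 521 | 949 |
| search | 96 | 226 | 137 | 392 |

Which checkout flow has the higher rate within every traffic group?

the guest checkout

Direct: the guest checkout 96/167 = 57.5%, the multi-step checkout 134/299 = 44.8% → the guest checkout
Email: the guest checkout 229/691 = 33.1%, the multi-step checkout 13/56 = 23.2% → the guest checkout
Display: the guest checkout 20/30 = 66.7%, the multi-step checkout 521/949 = 54.9% → the guest checkout
Search: the guest checkout 96/226 = 42.5%, the multi-step checkout 137/392 = 34.9% → the guest checkout
The guest checkout has the higher rate in all 4 groups.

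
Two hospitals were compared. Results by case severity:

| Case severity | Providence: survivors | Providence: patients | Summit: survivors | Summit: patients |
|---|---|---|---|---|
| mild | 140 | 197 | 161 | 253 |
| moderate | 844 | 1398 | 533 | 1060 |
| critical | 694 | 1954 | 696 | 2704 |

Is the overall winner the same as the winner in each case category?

Mild: Providence 140/197 = 71.1%, Summit 161/253 = 63.6% → Providence
Moderate: Providence 844/1398 = 60.4%, Summit 533/1060 = 50.3% → Providence
Critical: Providence 694/1954 = 35.5%, Summit 696/2704 = 25.7% → Providence
Overall: Providence 1678/3549 = 47.3%, Summit 1390/4017 = 34.6% → Providence
Providence wins overall and in every case group — no reversal.

Yes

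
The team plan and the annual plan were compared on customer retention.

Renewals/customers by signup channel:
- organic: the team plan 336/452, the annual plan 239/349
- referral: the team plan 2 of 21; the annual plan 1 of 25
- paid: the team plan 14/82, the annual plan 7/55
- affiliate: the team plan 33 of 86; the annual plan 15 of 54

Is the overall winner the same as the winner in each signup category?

Organic: the team plan 336/452 = 74.3%, the annual plan 239/349 = 68.5% → the team plan
Referral: the team plan 2/21 = 9.5%, the annual plan 1/25 = 4.0% → the team plan
Paid: the team plan 14/82 = 17.1%, the annual plan 7/55 = 12.7% → the team plan
Affiliate: the team plan 33/86 = 38.4%, the annual plan 15/54 = 27.8% → the team plan
Overall: the team plan 385/641 = 60.1%, the annual plan 262/483 = 54.2% → the team plan
The team plan wins overall and in every signup group — no reversal.

Yes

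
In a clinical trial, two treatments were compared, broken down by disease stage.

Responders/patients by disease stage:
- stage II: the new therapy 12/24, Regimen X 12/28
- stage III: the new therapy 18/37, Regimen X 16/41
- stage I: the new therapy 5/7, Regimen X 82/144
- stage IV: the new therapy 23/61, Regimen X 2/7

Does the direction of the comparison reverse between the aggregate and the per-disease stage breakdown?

Stage II: the new therapy 12/24 = 50.0%, Regimen X 12/28 = 42.9% → the new therapy
Stage III: the new therapy 18/37 = 48.6%, Regimen X 16/41 = 39.0% → the new therapy
Stage I: the new therapy 5/7 = 71.4%, Regimen X 82/144 = 56.9% → the new therapy
Stage IV: the new therapy 23/61 = 37.7%, Regimen X 2/7 = 28.6% → the new therapy
Overall: the new therapy 58/129 = 45.0%, Regimen X 112/220 = 50.9% → Regimen X
The new therapy wins each disease group but Regimen X wins overall — the comparison reverses. The new therapy's patients skew toward stage IV, which has a lower base rate.

Yes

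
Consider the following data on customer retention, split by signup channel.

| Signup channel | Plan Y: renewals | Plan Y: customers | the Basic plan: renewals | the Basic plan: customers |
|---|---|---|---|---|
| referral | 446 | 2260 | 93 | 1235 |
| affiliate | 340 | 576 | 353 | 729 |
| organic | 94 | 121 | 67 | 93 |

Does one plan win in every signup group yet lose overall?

No

Referral: Plan Y 446/2260 = 19.7%, the Basic plan 93/1235 = 7.5% → Plan Y
Affiliate: Plan Y 340/576 = 59.0%, the Basic plan 353/729 = 48.4% → Plan Y
Organic: Plan Y 94/121 = 77.7%, the Basic plan 67/93 = 72.0% → Plan Y
Overall: Plan Y 880/2957 = 29.8%, the Basic plan 513/2057 = 24.9% → Plan Y
Plan Y wins overall and in every signup group — no reversal.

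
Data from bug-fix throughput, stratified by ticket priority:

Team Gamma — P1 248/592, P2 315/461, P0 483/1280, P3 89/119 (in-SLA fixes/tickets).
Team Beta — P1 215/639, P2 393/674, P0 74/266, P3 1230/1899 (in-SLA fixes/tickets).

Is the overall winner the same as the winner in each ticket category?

P1: Team Gamma 248/592 = 41.9%, Team Beta 215/639 = 33.6% → Team Gamma
P2: Team Gamma 315/461 = 68.3%, Team Beta 393/674 = 58.3% → Team Gamma
P0: Team Gamma 483/1280 = 37.7%, Team Beta 74/266 = 27.8% → Team Gamma
P3: Team Gamma 89/119 = 74.8%, Team Beta 1230/1899 = 64.8% → Team Gamma
Overall: Team Gamma 1135/2452 = 46.3%, Team Beta 1912/3478 = 55.0% → Team Beta
Team Gamma wins each ticket group but Team Beta wins overall — the comparison reverses. Team Gamma's tickets skew toward P0, which has a lower base rate.

No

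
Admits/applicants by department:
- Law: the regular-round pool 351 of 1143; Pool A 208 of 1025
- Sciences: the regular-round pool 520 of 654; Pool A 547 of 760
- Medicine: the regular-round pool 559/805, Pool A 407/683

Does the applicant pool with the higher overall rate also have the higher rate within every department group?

Law: the regular-round pool 351/1143 = 30.7%, Pool A 208/1025 = 20.3% → the regular-round pool
Sciences: the regular-round pool 520/654 = 79.5%, Pool A 547/760 = 72.0% → the regular-round pool
Medicine: the regular-round pool 559/805 = 69.4%, Pool A 407/683 = 59.6% → the regular-round pool
Overall: the regular-round pool 1430/2602 = 55.0%, Pool A 1162/2468 = 47.1% → the regular-round pool
The regular-round pool wins overall and in every department group — no reversal.

Yes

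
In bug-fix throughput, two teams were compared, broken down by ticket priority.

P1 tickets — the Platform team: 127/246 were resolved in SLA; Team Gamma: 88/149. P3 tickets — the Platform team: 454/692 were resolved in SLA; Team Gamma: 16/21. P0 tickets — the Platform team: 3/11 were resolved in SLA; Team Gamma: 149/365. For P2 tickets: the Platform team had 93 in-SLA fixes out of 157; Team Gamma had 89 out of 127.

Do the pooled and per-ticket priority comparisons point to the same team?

No

P1: the Platform team 127/246 = 51.6%, Team Gamma 88/149 = 59.1% → Team Gamma
P3: the Platform team 454/692 = 65.6%, Team Gamma 16/21 = 76.2% → Team Gamma
P0: the Platform team 3/11 = 27.3%, Team Gamma 149/365 = 40.8% → Team Gamma
P2: the Platform team 93/157 = 59.2%, Team Gamma 89/127 = 70.1% → Team Gamma
Overall: the Platform team 677/1106 = 61.2%, Team Gamma 342/662 = 51.7% → the Platform team
Team Gamma wins each ticket group but the Platform team wins overall — the comparison reverses. Team Gamma's tickets skew toward P0, which has a lower base rate.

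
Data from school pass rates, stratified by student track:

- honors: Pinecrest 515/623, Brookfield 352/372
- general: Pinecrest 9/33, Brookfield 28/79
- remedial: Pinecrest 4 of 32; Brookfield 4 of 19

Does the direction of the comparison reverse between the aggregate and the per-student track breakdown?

Honors: Pinecrest 515/623 = 82.7%, Brookfield 352/372 = 94.6% → Brookfield
General: Pinecrest 9/33 = 27.3%, Brookfield 28/79 = 35.4% → Brookfield
Remedial: Pinecrest 4/32 = 12.5%, Brookfield 4/19 = 21.1% → Brookfield
Overall: Pinecrest 528/688 = 76.7%, Brookfield 384/470 = 81.7% → Brookfield
Brookfield wins overall and in every student group — no reversal.

No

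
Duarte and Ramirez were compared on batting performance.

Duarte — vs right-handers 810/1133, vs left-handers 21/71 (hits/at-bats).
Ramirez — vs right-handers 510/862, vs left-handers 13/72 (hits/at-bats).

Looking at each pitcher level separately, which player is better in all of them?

Duarte

Vs right-handers: Duarte 810/1133 = 71.5%, Ramirez 510/862 = 59.2% → Duarte
Vs left-handers: Duarte 21/71 = 29.6%, Ramirez 13/72 = 18.1% → Duarte
Duarte has the higher rate in both groups.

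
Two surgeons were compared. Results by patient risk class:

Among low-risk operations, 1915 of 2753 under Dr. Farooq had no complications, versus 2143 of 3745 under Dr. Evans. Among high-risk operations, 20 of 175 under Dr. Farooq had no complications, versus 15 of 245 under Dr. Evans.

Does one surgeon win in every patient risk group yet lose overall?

Low-risk: Dr. Farooq 1915/2753 = 69.6%, Dr. Evans 2143/3745 = 57.2% → Dr. Farooq
High-risk: Dr. Farooq 20/175 = 11.4%, Dr. Evans 15/245 = 6.1% → Dr. Farooq
Overall: Dr. Farooq 1935/2928 = 66.1%, Dr. Evans 2158/3990 = 54.1% → Dr. Farooq
Dr. Farooq wins overall and in every patient risk group — no reversal.

No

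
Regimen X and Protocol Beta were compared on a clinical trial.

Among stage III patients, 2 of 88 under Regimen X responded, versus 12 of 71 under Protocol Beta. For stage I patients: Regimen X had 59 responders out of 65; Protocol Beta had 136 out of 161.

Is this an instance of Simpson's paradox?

No

Stage III: Regimen X 2/88 = 2.3%, Protocol Beta 12/71 = 16.9% → Protocol Beta
Stage I: Regimen X 59/65 = 90.8%, Protocol Beta 136/161 = 84.5% → Regimen X
Overall: Regimen X 61/153 = 39.9%, Protocol Beta 148/232 = 63.8% → Protocol Beta
Neither sweeps: Regimen X wins 1 of 2 groups, Protocol Beta wins 1. Protocol Beta wins overall but not every group — no Simpson reversal.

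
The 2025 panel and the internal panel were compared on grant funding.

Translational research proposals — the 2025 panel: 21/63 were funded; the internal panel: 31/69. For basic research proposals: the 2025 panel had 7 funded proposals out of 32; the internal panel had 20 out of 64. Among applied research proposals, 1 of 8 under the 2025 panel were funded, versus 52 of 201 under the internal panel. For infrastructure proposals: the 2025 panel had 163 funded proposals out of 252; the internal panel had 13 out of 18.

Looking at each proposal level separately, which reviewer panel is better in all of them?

the internal panel

Translational research: the 2025 panel 21/63 = 33.3%, the internal panel 31/69 = 44.9% → the internal panel
Basic research: the 2025 panel 7/32 = 21.9%, the internal panel 20/64 = 31.2% → the internal panel
Applied research: the 2025 panel 1/8 = 12.5%, the internal panel 52/201 = 25.9% → the internal panel
Infrastructure: the 2025 panel 163/252 = 64.7%, the internal panel 13/18 = 72.2% → the internal panel
The internal panel has the higher rate in all 4 groups.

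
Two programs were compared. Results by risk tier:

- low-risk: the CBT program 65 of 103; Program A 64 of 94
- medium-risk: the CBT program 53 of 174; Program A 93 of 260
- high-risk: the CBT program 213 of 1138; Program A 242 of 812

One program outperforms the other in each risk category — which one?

Program A

Low-risk: the CBT program 65/103 = 63.1%, Program A 64/94 = 68.1% → Program A
Medium-risk: the CBT program 53/174 = 30.5%, Program A 93/260 = 35.8% → Program A
High-risk: the CBT program 213/1138 = 18.7%, Program A 242/812 = 29.8% → Program A
Program A has the higher rate in all 3 groups.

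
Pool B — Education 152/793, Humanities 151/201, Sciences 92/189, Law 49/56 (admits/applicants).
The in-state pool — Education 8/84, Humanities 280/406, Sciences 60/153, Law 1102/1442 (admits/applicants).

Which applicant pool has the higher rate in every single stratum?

Pool B

Education: Pool B 152/793 = 19.2%, the in-state pool 8/84 = 9.5% → Pool B
Humanities: Pool B 151/201 = 75.1%, the in-state pool 280/406 = 69.0% → Pool B
Sciences: Pool B 92/189 = 48.7%, the in-state pool 60/153 = 39.2% → Pool B
Law: Pool B 49/56 = 87.5%, the in-state pool 1102/1442 = 76.4% → Pool B
Pool B has the higher rate in all 4 groups.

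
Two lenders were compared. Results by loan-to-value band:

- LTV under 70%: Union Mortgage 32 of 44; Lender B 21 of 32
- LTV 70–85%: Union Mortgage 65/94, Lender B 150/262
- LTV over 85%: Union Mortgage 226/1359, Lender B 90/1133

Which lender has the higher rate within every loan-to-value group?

LTV under 70%: Union Mortgage 32/44 = 72.7%, Lender B 21/32 = 65.6% → Union Mortgage
LTV 70–85%: Union Mortgage 65/94 = 69.1%, Lender B 150/262 = 57.3% → Union Mortgage
LTV over 85%: Union Mortgage 226/1359 = 16.6%, Lender B 90/1133 = 7.9% → Union Mortgage
Union Mortgage has the higher rate in all 3 groups.

Union Mortgage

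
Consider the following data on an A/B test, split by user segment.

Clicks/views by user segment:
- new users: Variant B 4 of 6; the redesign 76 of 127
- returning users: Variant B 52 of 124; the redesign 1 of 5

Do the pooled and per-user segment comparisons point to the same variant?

New users: Variant B 4/6 = 66.7%, the redesign 76/127 = 59.8% → Variant B
Returning users: Variant B 52/124 = 41.9%, the redesign 1/5 = 20.0% → Variant B
Overall: Variant B 56/130 = 43.1%, the redesign 77/132 = 58.3% → the redesign
Variant B wins each user group but the redesign wins overall — the comparison reverses. Variant B's views skew toward returning users, which has a lower base rate.

No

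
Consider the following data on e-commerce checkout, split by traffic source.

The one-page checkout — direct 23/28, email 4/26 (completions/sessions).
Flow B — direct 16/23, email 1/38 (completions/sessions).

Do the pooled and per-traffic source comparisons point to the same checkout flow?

Direct: the one-page checkout 23/28 = 82.1%, Flow B 16/23 = 69.6% → the one-page checkout
Email: the one-page checkout 4/26 = 15.4%, Flow B 1/38 = 2.6% → the one-page checkout
Overall: the one-page checkout 27/54 = 50.0%, Flow B 17/61 = 27.9% → the one-page checkout
The one-page checkout wins overall and in every traffic group — no reversal.

Yes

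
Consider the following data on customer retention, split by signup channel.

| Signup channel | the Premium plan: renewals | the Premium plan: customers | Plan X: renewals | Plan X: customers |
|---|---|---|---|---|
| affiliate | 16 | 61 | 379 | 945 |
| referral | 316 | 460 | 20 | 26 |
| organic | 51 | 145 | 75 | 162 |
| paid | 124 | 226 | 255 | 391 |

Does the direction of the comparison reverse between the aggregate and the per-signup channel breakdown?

Affiliate: the Premium plan 16/61 = 26.2%, Plan X 379/945 = 40.1% → Plan X
Referral: the Premium plan 316/460 = 68.7%, Plan X 20/26 = 76.9% → Plan X
Organic: the Premium plan 51/145 = 35.2%, Plan X 75/162 = 46.3% → Plan X
Paid: the Premium plan 124/226 = 54.9%, Plan X 255/391 = 65.2% → Plan X
Overall: the Premium plan 507/892 = 56.8%, Plan X 729/1524 = 47.8% → the Premium plan
Plan X wins each signup group but the Premium plan wins overall — the comparison reverses. Plan X's customers skew toward affiliate, which has a lower base rate.

Yes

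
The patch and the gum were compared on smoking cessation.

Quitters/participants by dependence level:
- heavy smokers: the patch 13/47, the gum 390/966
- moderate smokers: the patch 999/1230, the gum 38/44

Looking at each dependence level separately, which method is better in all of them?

the gum

Heavy smokers: the patch 13/47 = 27.7%, the gum 390/966 = 40.4% → the gum
Moderate smokers: the patch 999/1230 = 81.2%, the gum 38/44 = 86.4% → the gum
The gum has the higher rate in both groups.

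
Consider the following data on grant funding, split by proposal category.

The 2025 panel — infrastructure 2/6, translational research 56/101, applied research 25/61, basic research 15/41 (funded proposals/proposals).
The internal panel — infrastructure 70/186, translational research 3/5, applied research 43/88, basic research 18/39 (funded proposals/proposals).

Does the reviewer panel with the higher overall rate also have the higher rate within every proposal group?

Infrastructure: the 2025 panel 2/6 = 33.3%, the internal panel 70/186 = 37.6% → the internal panel
Translational research: the 2025 panel 56/101 = 55.4%, the internal panel 3/5 = 60.0% → the internal panel
Applied research: the 2025 panel 25/61 = 41.0%, the internal panel 43/88 = 48.9% → the internal panel
Basic research: the 2025 panel 15/41 = 36.6%, the internal panel 18/39 = 46.2% → the internal panel
Overall: the 2025 panel 98/209 = 46.9%, the internal panel 134/318 = 42.1% → the 2025 panel
The internal panel wins each proposal group but the 2025 panel wins overall — the comparison reverses. The internal panel's proposals skew toward infrastructure, which has a lower base rate.

No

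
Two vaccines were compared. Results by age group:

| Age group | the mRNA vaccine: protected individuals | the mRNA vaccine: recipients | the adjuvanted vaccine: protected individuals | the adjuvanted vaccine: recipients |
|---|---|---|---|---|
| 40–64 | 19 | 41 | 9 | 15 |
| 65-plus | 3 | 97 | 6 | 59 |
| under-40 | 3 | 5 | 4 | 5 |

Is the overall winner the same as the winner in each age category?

40–64: the mRNA vaccine 19/41 = 46.3%, the adjuvanted vaccine 9/15 = 60.0% → the adjuvanted vaccine
65-plus: the mRNA vaccine 3/97 = 3.1%, the adjuvanted vaccine 6/59 = 10.2% → the adjuvanted vaccine
Under-40: the mRNA vaccine 3/5 = 60.0%, the adjuvanted vaccine 4/5 = 80.0% → the adjuvanted vaccine
Overall: the mRNA vaccine 25/143 = 17.5%, the adjuvanted vaccine 19/79 = 24.1% → the adjuvanted vaccine
The adjuvanted vaccine wins overall and in every age group — no reversal.

Yes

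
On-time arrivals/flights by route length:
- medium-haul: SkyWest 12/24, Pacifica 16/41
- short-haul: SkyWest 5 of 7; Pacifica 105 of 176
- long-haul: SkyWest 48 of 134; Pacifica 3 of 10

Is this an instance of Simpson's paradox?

Yes

Medium-haul: SkyWest 12/24 = 50.0%, Pacifica 16/41 = 39.0% → SkyWest
Short-haul: SkyWest 5/7 = 71.4%, Pacifica 105/176 = 59.7% → SkyWest
Long-haul: SkyWest 48/134 = 35.8%, Pacifica 3/10 = 30.0% → SkyWest
Overall: SkyWest 65/165 = 39.4%, Pacifica 124/227 = 54.6% → Pacifica
SkyWest wins each route group but Pacifica wins overall — the comparison reverses. SkyWest's flights skew toward long-haul, which has a lower base rate.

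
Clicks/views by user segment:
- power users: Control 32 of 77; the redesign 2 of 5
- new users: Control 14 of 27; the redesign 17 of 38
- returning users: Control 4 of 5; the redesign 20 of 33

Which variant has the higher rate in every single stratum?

Power users: Control 32/77 = 41.6%, the redesign 2/5 = 40.0% → Control
New users: Control 14/27 = 51.9%, the redesign 17/38 = 44.7% → Control
Returning users: Control 4/5 = 80.0%, the redesign 20/33 = 60.6% → Control
Control has the higher rate in all 3 groups.

Control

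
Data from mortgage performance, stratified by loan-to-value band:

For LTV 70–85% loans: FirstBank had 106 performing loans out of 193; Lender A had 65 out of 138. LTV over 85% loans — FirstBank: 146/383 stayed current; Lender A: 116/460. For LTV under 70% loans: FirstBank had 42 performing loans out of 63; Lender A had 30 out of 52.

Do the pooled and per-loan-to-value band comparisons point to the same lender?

Yes

LTV 70–85%: FirstBank 106/193 = 54.9%, Lender A 65/138 = 47.1% → FirstBank
LTV over 85%: FirstBank 146/383 = 38.1%, Lender A 116/460 = 25.2% → FirstBank
LTV under 70%: FirstBank 42/63 = 66.7%, Lender A 30/52 = 57.7% → FirstBank
Overall: FirstBank 294/639 = 46.0%, Lender A 211/650 = 32.5% → FirstBank
FirstBank wins overall and in every loan-to-value group — no reversal.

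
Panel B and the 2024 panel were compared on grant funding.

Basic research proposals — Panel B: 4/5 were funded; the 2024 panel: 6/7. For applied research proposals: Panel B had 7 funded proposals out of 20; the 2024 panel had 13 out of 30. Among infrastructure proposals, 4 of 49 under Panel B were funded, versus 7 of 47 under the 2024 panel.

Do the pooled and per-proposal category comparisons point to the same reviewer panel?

Yes

Basic research: Panel B 4/5 = 80.0%, the 2024 panel 6/7 = 85.7% → the 2024 panel
Applied research: Panel B 7/20 = 35.0%, the 2024 panel 13/30 = 43.3% → the 2024 panel
Infrastructure: Panel B 4/49 = 8.2%, the 2024 panel 7/47 = 14.9% → the 2024 panel
Overall: Panel B 15/74 = 20.3%, the 2024 panel 26/84 = 31.0% → the 2024 panel
The 2024 panel wins overall and in every proposal group — no reversal.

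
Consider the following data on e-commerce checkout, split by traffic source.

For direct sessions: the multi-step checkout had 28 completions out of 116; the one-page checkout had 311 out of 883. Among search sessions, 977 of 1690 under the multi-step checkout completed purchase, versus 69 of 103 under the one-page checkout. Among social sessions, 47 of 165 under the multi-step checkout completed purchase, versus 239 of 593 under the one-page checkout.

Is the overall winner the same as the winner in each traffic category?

No

Direct: the multi-step checkout 28/116 = 24.1%, the one-page checkout 311/883 = 35.2% → the one-page checkout
Search: the multi-step checkout 977/1690 = 57.8%, the one-page checkout 69/103 = 67.0% → the one-page checkout
Social: the multi-step checkout 47/165 = 28.5%, the one-page checkout 239/593 = 40.3% → the one-page checkout
Overall: the multi-step checkout 1052/1971 = 53.4%, the one-page checkout 619/1579 = 39.2% → the multi-step checkout
The one-page checkout wins each traffic group but the multi-step checkout wins overall — the comparison reverses. The one-page checkout's sessions skew toward direct, which has a lower base rate.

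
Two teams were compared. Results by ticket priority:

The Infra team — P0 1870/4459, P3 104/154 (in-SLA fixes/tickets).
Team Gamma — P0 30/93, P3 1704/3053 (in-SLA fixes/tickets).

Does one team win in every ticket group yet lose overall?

Yes

P0: the Infra team 1870/4459 = 41.9%, Team Gamma 30/93 = 32.3% → the Infra team
P3: the Infra team 104/154 = 67.5%, Team Gamma 1704/3053 = 55.8% → the Infra team
Overall: the Infra team 1974/4613 = 42.8%, Team Gamma 1734/3146 = 55.1% → Team Gamma
The Infra team wins each ticket group but Team Gamma wins overall — the comparison reverses. The Infra team's tickets skew toward P0, which has a lower base rate.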